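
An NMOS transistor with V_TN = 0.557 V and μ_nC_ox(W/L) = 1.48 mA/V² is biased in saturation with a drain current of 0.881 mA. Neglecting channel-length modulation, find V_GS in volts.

In saturation I_D = ½ k_n (V_GS − V_TN)², so V_GS − V_TN = √(2 I_D / k_n) = √(2 × 0.881 / 1.48) = 1.09 V.
V_GS = 0.557 + 1.09 = 1.65 V.

V_GS = 1.65 V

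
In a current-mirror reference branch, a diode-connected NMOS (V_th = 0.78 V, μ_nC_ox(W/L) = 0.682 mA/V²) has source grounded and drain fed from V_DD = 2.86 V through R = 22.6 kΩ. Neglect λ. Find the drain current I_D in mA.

With gate tied to drain, V_GS = V_DS ≥ V_GS − V_th, so the device is in saturation.
KCL at the drain: ½ k_n (V_GS − V_th)² = (V_DD − V_GS)/R.
Let x = V_GS − 0.78. Then 7.71 x² + x − 2.08 = 0, giving x = 0.459 V (positive root), so V_GS = 1.24 V.
I_D = (V_DD − V_GS)/R = (2.86 − 1.24) / 22.6 = 0.0717 mA.

I_D = 0.0717 mA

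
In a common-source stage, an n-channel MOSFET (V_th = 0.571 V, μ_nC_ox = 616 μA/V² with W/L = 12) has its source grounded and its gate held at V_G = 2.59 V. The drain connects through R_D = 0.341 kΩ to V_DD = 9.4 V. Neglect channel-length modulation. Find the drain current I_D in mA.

I_D = 15.1 mA

V_GS = V_G = 2.59 V, so V_ov = 2.59 − 0.571 = 2.02 V.
k_n = μ_nC_ox · (W/L) = 7.392 mA/V².
Assume saturation: I_D = ½ k_n V_ov² = 0.5 × 7.392 × 2.02² = 15.1 mA, giving V_DS = V_DD − I_D R_D = 9.4 − 15.1 × 0.341 = 4.26 V.
V_DS = 4.26 V ≥ V_ov = 2.02 V, confirming saturation.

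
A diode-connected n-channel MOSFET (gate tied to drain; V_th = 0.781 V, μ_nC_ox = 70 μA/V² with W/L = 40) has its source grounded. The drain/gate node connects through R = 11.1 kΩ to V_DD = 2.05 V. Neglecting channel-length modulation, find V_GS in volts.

V_GS = 1.04 V

With gate tied to drain, V_GS = V_DS ≥ V_GS − V_th, so the device is in saturation.
k_n = μ_nC_ox · (W/L) = 2.8 mA/V².
KCL at the drain: ½ k_n (V_GS − V_th)² = (V_DD − V_GS)/R.
Let x = V_GS − 0.781. Then 15.5 x² + x − 1.269 = 0, giving x = 0.255 V (positive root), so V_GS = 1.04 V.
I_D = (V_DD − V_GS)/R = (2.05 − 1.04) / 11.1 = 0.0913 mA.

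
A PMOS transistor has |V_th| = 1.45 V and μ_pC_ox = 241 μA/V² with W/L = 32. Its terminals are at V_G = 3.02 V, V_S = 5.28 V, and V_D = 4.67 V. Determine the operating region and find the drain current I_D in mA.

Triode; I_D = 2.38 mA

V_SG = V_S − V_G = 5.28 − 3.02 = 2.26 V; V_SD = V_S − V_D = 5.28 − 4.67 = 0.61 V.
k_p = μ_pC_ox · (W/L) = 7.712 mA/V².
V_ov = V_SG − |V_th| = 2.26 − 1.45 = 0.81 V.
Since V_SD = 0.61 V < V_ov = 0.81 V, the device is in the triode region.
I_D = k_p [V_ov · V_SD − ½ V_SD²] = 7.712 × [0.81 × 0.61 − 0.5 × 0.61²] = 2.38 mA.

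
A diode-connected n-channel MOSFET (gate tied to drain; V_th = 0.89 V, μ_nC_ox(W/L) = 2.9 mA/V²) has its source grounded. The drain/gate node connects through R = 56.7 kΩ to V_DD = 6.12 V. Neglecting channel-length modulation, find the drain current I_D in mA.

With gate tied to drain, V_GS = V_DS ≥ V_GS − V_th, so the device is in saturation.
KCL at the drain: ½ k_n (V_GS − V_th)² = (V_DD − V_GS)/R.
Let x = V_GS − 0.89. Then 82.2 x² + x − 5.23 = 0, giving x = 0.246 V (positive root), so V_GS = 1.14 V.
I_D = (V_DD − V_GS)/R = (6.12 − 1.14) / 56.7 = 0.0879 mA.

I_D = 0.0879 mA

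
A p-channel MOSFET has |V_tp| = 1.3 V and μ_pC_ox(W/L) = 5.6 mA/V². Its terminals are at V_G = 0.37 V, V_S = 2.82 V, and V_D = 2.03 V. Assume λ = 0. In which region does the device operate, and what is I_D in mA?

Triode; I_D = 3.34 mA

V_SG = V_S − V_G = 2.82 − 0.37 = 2.45 V; V_SD = V_S − V_D = 2.82 − 2.03 = 0.79 V.
V_ov = V_SG − |V_tp| = 2.45 − 1.3 = 1.15 V.
Since V_SD = 0.79 V < V_ov = 1.15 V, the device is in the triode region.
I_D = k_p [V_ov · V_SD − ½ V_SD²] = 5.6 × [1.15 × 0.79 − 0.5 × 0.79²] = 3.34 mA.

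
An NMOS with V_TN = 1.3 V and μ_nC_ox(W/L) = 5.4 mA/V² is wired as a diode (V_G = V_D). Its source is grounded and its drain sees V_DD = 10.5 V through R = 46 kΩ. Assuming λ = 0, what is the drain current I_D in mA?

With gate tied to drain, V_GS = V_DS ≥ V_GS − V_TN, so the device is in saturation.
KCL at the drain: ½ k_n (V_GS − V_TN)² = (V_DD − V_GS)/R.
Let x = V_GS − 1.3. Then 124 x² + x − 9.2 = 0, giving x = 0.268 V (positive root), so V_GS = 1.57 V.
I_D = (V_DD − V_GS)/R = (10.5 − 1.57) / 46 = 0.194 mA.

I_D = 0.194 mA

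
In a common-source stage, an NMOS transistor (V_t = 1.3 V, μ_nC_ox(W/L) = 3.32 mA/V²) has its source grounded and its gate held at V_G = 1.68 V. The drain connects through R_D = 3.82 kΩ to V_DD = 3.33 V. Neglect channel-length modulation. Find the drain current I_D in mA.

I_D = 0.240 mA

V_GS = V_G = 1.68 V, so V_ov = 1.68 − 1.3 = 0.38 V.
Assume saturation: I_D = ½ k_n V_ov² = 0.5 × 3.32 × 0.38² = 0.24 mA, giving V_DS = V_DD − I_D R_D = 3.33 − 0.24 × 3.82 = 2.41 V.
V_DS = 2.41 V ≥ V_ov = 0.38 V, confirming saturation.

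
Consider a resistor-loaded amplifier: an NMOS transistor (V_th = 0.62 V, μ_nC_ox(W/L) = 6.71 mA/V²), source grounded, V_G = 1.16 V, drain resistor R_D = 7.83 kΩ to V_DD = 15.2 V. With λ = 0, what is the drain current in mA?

I_D = 0.978 mA

V_GS = V_G = 1.16 V, so V_ov = 1.16 − 0.62 = 0.54 V.
Assume saturation: I_D = ½ k_n V_ov² = 0.5 × 6.71 × 0.54² = 0.978 mA, giving V_DS = V_DD − I_D R_D = 15.2 − 0.978 × 7.83 = 7.54 V.
V_DS = 7.54 V ≥ V_ov = 0.54 V, confirming saturation.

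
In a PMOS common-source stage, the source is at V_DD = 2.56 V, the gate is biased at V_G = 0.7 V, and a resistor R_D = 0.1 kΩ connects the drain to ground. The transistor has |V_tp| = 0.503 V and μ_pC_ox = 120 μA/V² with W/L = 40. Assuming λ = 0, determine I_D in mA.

V_SG = V_DD − V_G = 2.56 − 0.7 = 1.86 V, so V_ov = 1.86 − 0.503 = 1.36 V.
k_p = μ_pC_ox · (W/L) = 4.8 mA/V².
Assume saturation: I_D = ½ k_p V_ov² = 0.5 × 4.8 × 1.36² = 4.42 mA, giving V_SD = V_DD − I_D R_D = 2.56 − 4.42 × 0.1 = 2.12 V.
V_SD = 2.12 V ≥ V_ov = 1.36 V, confirming saturation.

I_D = 4.42 mA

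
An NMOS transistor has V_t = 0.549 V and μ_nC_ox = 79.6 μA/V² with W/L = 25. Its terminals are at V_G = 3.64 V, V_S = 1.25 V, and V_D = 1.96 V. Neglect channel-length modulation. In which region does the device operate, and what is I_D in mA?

Triode; I_D = 2.10 mA

V_GS = V_G − V_S = 3.64 − 1.25 = 2.39 V; V_DS = V_D − V_S = 1.96 − 1.25 = 0.71 V.
k_n = μ_nC_ox · (W/L) = 1.99 mA/V².
V_ov = V_GS − V_t = 2.39 − 0.549 = 1.84 V.
Since V_DS = 0.71 V < V_ov = 1.84 V, the device is in the triode region.
I_D = k_n [V_ov · V_DS − ½ V_DS²] = 1.99 × [1.84 × 0.71 − 0.5 × 0.71²] = 2.1 mA.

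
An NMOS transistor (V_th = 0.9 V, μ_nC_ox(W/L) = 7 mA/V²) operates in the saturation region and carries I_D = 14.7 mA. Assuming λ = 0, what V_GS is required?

In saturation I_D = ½ k_n (V_GS − V_th)², so V_GS − V_th = √(2 I_D / k_n) = √(2 × 14.7 / 7) = 2.05 V.
V_GS = 0.9 + 2.05 = 2.95 V.

V_GS = 2.95 V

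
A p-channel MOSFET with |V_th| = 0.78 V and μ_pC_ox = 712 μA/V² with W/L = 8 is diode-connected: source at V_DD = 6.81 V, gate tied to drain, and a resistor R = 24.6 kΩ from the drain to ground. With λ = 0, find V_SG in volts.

With gate tied to drain, V_SG = V_SD ≥ V_SG − |V_th|, so the device is in saturation.
k_p = μ_pC_ox · (W/L) = 5.696 mA/V².
KCL at the drain: ½ k_p (V_SG − |V_th|)² = (V_DD − V_SG)/R.
Let x = V_SG − 0.78. Then 70.1 x² + x − 6.03 = 0, giving x = 0.286 V (positive root), so V_SG = 1.07 V.
I_D = (V_DD − V_SG)/R = (6.81 − 1.07) / 24.6 = 0.233 mA.

V_SG = 1.07 V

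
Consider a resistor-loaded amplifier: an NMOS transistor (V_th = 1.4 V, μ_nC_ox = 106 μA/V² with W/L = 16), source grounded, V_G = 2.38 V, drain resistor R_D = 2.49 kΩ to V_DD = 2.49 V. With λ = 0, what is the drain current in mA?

V_GS = V_G = 2.38 V, so V_ov = 2.38 − 1.4 = 0.98 V.
k_n = μ_nC_ox · (W/L) = 1.696 mA/V².
Assume saturation: I_D = ½ k_n V_ov² = 0.5 × 1.696 × 0.98² = 0.814 mA, giving V_DS = V_DD − I_D R_D = 2.49 − 0.814 × 2.49 = 0.462 V.
But 0.462 V < V_ov = 0.98 V, so the device is actually in triode.
In triode I_D = k_n[V_ov V_DS − ½ V_DS²] and I_D = (V_DD − V_DS)/R_D. Equating: 2.11 V_DS² − 5.139 V_DS + 2.49 = 0, giving V_DS = 0.668 V (the root below V_ov).
I_D = (2.49 − 0.668) / 2.49 = 0.732 mA.

I_D = 0.732 mA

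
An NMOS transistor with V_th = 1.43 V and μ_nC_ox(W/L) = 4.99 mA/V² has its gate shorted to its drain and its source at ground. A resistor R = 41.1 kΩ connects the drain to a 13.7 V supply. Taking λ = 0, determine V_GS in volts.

With gate tied to drain, V_GS = V_DS ≥ V_GS − V_th, so the device is in saturation.
KCL at the drain: ½ k_n (V_GS − V_th)² = (V_DD − V_GS)/R.
Let x = V_GS − 1.43. Then 103 x² + x − 12.27 = 0, giving x = 0.341 V (positive root), so V_GS = 1.77 V.
I_D = (V_DD − V_GS)/R = (13.7 − 1.77) / 41.1 = 0.29 mA.

V_GS = 1.77 V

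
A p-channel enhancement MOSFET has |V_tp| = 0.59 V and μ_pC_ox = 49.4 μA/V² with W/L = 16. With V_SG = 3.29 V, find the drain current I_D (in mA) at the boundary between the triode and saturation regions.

At the boundary V_SD = V_ov = V_SG − |V_tp| = 3.29 − 0.59 = 2.7 V.
k_p = μ_pC_ox · (W/L) = 0.7904 mA/V².
I_D = ½ k_p V_ov² = 0.5 × 0.7904 × 2.7² = 2.88 mA.

I_D = 2.88 mA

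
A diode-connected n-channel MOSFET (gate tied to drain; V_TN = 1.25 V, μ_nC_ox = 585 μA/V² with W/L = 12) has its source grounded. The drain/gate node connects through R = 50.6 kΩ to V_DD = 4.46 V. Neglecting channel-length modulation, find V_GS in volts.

V_GS = 1.38 V

With gate tied to drain, V_GS = V_DS ≥ V_GS − V_TN, so the device is in saturation.
k_n = μ_nC_ox · (W/L) = 7.02 mA/V².
KCL at the drain: ½ k_n (V_GS − V_TN)² = (V_DD − V_GS)/R.
Let x = V_GS − 1.25. Then 178 x² + x − 3.21 = 0, giving x = 0.132 V (positive root), so V_GS = 1.38 V.
I_D = (V_DD − V_GS)/R = (4.46 − 1.38) / 50.6 = 0.0608 mA.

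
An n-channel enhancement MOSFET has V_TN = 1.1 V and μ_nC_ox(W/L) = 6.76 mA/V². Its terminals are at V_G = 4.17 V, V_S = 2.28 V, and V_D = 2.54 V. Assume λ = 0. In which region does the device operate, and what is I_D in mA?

V_GS = V_G − V_S = 4.17 − 2.28 = 1.89 V; V_DS = V_D − V_S = 2.54 − 2.28 = 0.26 V.
V_ov = V_GS − V_TN = 1.89 − 1.1 = 0.79 V.
Since V_DS = 0.26 V < V_ov = 0.79 V, the device is in the triode region.
I_D = k_n [V_ov · V_DS − ½ V_DS²] = 6.76 × [0.79 × 0.26 − 0.5 × 0.26²] = 1.16 mA.

Triode; I_D = 1.16 mA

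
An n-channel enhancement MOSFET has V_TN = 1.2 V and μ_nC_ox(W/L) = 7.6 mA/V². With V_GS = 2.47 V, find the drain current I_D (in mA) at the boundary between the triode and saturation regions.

At the boundary V_DS = V_ov = V_GS − V_TN = 2.47 − 1.2 = 1.27 V.
I_D = ½ k_n V_ov² = 0.5 × 7.6 × 1.27² = 6.13 mA.

I_D = 6.13 mA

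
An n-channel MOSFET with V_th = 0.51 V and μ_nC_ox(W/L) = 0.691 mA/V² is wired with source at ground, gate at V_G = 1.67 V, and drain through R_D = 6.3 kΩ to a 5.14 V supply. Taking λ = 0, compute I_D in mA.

V_GS = V_G = 1.67 V, so V_ov = 1.67 − 0.51 = 1.16 V.
Assume saturation: I_D = ½ k_n V_ov² = 0.5 × 0.691 × 1.16² = 0.465 mA, giving V_DS = V_DD − I_D R_D = 5.14 − 0.465 × 6.3 = 2.21 V.
V_DS = 2.21 V ≥ V_ov = 1.16 V, confirming saturation.

I_D = 0.465 mA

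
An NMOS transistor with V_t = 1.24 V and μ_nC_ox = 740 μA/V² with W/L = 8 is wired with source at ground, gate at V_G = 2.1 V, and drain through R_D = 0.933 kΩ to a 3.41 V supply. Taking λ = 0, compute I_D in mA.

I_D = 2.19 mA

V_GS = V_G = 2.1 V, so V_ov = 2.1 − 1.24 = 0.86 V.
k_n = μ_nC_ox · (W/L) = 5.92 mA/V².
Assume saturation: I_D = ½ k_n V_ov² = 0.5 × 5.92 × 0.86² = 2.19 mA, giving V_DS = V_DD − I_D R_D = 3.41 − 2.19 × 0.933 = 1.37 V.
V_DS = 1.37 V ≥ V_ov = 0.86 V, confirming saturation.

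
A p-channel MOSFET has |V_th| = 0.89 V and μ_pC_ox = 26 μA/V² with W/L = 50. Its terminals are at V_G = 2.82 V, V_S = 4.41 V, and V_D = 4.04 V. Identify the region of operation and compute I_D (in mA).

Triode; I_D = 0.248 mA

V_SG = V_S − V_G = 4.41 − 2.82 = 1.59 V; V_SD = V_S − V_D = 4.41 − 4.04 = 0.37 V.
k_p = μ_pC_ox · (W/L) = 1.3 mA/V².
V_ov = V_SG − |V_th| = 1.59 − 0.89 = 0.7 V.
Since V_SD = 0.37 V < V_ov = 0.7 V, the device is in the triode region.
I_D = k_p [V_ov · V_SD − ½ V_SD²] = 1.3 × [0.7 × 0.37 − 0.5 × 0.37²] = 0.248 mA.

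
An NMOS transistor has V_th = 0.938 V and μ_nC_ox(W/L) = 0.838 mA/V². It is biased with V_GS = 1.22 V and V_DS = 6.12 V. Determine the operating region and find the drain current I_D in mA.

Saturation; I_D = 0.0333 mA

V_ov = V_GS − V_th = 1.22 − 0.938 = 0.282 V.
Since V_DS = 6.12 V ≥ V_ov = 0.282 V, the device is in saturation.
I_D = ½ k_n V_ov² = 0.5 × 0.838 × 0.282² = 0.0333 mA.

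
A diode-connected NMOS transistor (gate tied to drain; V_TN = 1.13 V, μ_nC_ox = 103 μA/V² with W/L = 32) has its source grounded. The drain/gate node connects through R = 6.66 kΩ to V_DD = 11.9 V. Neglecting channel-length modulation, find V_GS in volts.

V_GS = 2.08 V

With gate tied to drain, V_GS = V_DS ≥ V_GS − V_TN, so the device is in saturation.
k_n = μ_nC_ox · (W/L) = 3.296 mA/V².
KCL at the drain: ½ k_n (V_GS − V_TN)² = (V_DD − V_GS)/R.
Let x = V_GS − 1.13. Then 11 x² + x − 10.77 = 0, giving x = 0.946 V (positive root), so V_GS = 2.08 V.
I_D = (V_DD − V_GS)/R = (11.9 − 2.08) / 6.66 = 1.48 mA.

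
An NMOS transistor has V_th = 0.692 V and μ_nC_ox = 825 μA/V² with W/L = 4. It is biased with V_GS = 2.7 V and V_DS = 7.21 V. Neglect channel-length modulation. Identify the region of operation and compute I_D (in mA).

k_n = μ_nC_ox · (W/L) = 3.3 mA/V².
V_ov = V_GS − V_th = 2.7 − 0.692 = 2.01 V.
Since V_DS = 7.21 V ≥ V_ov = 2.01 V, the device is in saturation.
I_D = ½ k_n V_ov² = 0.5 × 3.3 × 2.01² = 6.65 mA.

Saturation; I_D = 6.65 mA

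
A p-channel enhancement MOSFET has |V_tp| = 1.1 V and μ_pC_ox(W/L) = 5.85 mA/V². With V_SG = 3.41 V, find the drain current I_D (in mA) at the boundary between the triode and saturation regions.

At the boundary V_SD = V_ov = V_SG − |V_tp| = 3.41 − 1.1 = 2.31 V.
I_D = ½ k_p V_ov² = 0.5 × 5.85 × 2.31² = 15.6 mA.

I_D = 15.6 mA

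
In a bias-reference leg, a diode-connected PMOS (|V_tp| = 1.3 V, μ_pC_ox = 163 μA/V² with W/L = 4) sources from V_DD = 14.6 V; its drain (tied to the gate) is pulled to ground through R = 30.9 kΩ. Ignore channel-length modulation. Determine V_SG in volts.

V_SG = 2.40 V

With gate tied to drain, V_SG = V_SD ≥ V_SG − |V_tp|, so the device is in saturation.
k_p = μ_pC_ox · (W/L) = 0.652 mA/V².
KCL at the drain: ½ k_p (V_SG − |V_tp|)² = (V_DD − V_SG)/R.
Let x = V_SG − 1.3. Then 10.1 x² + x − 13.3 = 0, giving x = 1.1 V (positive root), so V_SG = 2.4 V.
I_D = (V_DD − V_SG)/R = (14.6 − 2.4) / 30.9 = 0.395 mA.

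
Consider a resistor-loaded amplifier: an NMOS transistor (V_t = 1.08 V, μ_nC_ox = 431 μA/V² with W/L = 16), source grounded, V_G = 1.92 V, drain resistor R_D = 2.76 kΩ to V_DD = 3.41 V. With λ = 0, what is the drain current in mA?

I_D = 1.15 mA

V_GS = V_G = 1.92 V, so V_ov = 1.92 − 1.08 = 0.84 V.
k_n = μ_nC_ox · (W/L) = 6.896 mA/V².
Assume saturation: I_D = ½ k_n V_ov² = 0.5 × 6.896 × 0.84² = 2.43 mA, giving V_DS = V_DD − I_D R_D = 3.41 − 2.43 × 2.76 = -3.3 V.
But -3.3 V < V_ov = 0.84 V, so the device is actually in triode.
In triode I_D = k_n[V_ov V_DS − ½ V_DS²] and I_D = (V_DD − V_DS)/R_D. Equating: 9.52 V_DS² − 16.99 V_DS + 3.41 = 0, giving V_DS = 0.23 V (the root below V_ov).
I_D = (3.41 − 0.23) / 2.76 = 1.15 mA.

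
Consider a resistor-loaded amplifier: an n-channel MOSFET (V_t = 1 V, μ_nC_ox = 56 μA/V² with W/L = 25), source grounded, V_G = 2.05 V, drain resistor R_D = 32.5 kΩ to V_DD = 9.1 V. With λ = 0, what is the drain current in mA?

I_D = 0.274 mA

V_GS = V_G = 2.05 V, so V_ov = 2.05 − 1 = 1.05 V.
k_n = μ_nC_ox · (W/L) = 1.4 mA/V².
Assume saturation: I_D = ½ k_n V_ov² = 0.5 × 1.4 × 1.05² = 0.772 mA, giving V_DS = V_DD − I_D R_D = 9.1 − 0.772 × 32.5 = -16 V.
But -16 V < V_ov = 1.05 V, so the device is actually in triode.
In triode I_D = k_n[V_ov V_DS − ½ V_DS²] and I_D = (V_DD − V_DS)/R_D. Equating: 22.8 V_DS² − 48.77 V_DS + 9.1 = 0, giving V_DS = 0.206 V (the root below V_ov).
I_D = (9.1 − 0.206) / 32.5 = 0.274 mA.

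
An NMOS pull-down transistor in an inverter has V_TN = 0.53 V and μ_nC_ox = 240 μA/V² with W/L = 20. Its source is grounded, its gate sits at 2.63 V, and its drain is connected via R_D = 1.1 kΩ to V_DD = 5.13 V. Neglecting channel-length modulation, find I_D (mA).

I_D = 4.23 mA

V_GS = V_G = 2.63 V, so V_ov = 2.63 − 0.53 = 2.1 V.
k_n = μ_nC_ox · (W/L) = 4.8 mA/V².
Assume saturation: I_D = ½ k_n V_ov² = 0.5 × 4.8 × 2.1² = 10.6 mA, giving V_DS = V_DD − I_D R_D = 5.13 − 10.6 × 1.1 = -6.51 V.
But -6.51 V < V_ov = 2.1 V, so the device is actually in triode.
In triode I_D = k_n[V_ov V_DS − ½ V_DS²] and I_D = (V_DD − V_DS)/R_D. Equating: 2.64 V_DS² − 12.09 V_DS + 5.13 = 0, giving V_DS = 0.473 V (the root below V_ov).
I_D = (5.13 − 0.473) / 1.1 = 4.23 mA.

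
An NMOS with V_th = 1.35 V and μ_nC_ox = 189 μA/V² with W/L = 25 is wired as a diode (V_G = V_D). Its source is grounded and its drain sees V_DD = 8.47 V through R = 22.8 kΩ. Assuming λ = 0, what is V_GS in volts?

V_GS = 1.70 V

With gate tied to drain, V_GS = V_DS ≥ V_GS − V_th, so the device is in saturation.
k_n = μ_nC_ox · (W/L) = 4.725 mA/V².
KCL at the drain: ½ k_n (V_GS − V_th)² = (V_DD − V_GS)/R.
Let x = V_GS − 1.35. Then 53.9 x² + x − 7.12 = 0, giving x = 0.354 V (positive root), so V_GS = 1.7 V.
I_D = (V_DD − V_GS)/R = (8.47 − 1.7) / 22.8 = 0.297 mA.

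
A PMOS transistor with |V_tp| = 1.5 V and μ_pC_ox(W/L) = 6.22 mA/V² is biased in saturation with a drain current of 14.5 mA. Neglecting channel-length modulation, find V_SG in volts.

In saturation I_D = ½ k_p (V_SG − |V_tp|)², so V_SG − |V_tp| = √(2 I_D / k_p) = √(2 × 14.5 / 6.22) = 2.16 V.
V_SG = 1.5 + 2.16 = 3.66 V.

V_SG = 3.66 V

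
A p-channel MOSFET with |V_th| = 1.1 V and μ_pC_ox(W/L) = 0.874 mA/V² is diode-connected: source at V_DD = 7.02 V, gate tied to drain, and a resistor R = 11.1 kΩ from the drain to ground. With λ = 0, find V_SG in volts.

V_SG = 2.11 V

With gate tied to drain, V_SG = V_SD ≥ V_SG − |V_th|, so the device is in saturation.
KCL at the drain: ½ k_p (V_SG − |V_th|)² = (V_DD − V_SG)/R.
Let x = V_SG − 1.1. Then 4.85 x² + x − 5.92 = 0, giving x = 1.01 V (positive root), so V_SG = 2.11 V.
I_D = (V_DD − V_SG)/R = (7.02 − 2.11) / 11.1 = 0.443 mA.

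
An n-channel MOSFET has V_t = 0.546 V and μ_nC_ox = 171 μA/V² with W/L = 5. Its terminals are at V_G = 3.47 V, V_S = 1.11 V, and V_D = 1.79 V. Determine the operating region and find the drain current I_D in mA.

V_GS = V_G − V_S = 3.47 − 1.11 = 2.36 V; V_DS = V_D − V_S = 1.79 − 1.11 = 0.68 V.
k_n = μ_nC_ox · (W/L) = 0.855 mA/V².
V_ov = V_GS − V_t = 2.36 − 0.546 = 1.81 V.
Since V_DS = 0.68 V < V_ov = 1.81 V, the device is in the triode region.
I_D = k_n [V_ov · V_DS − ½ V_DS²] = 0.855 × [1.81 × 0.68 − 0.5 × 0.68²] = 0.857 mA.

Triode; I_D = 0.857 mA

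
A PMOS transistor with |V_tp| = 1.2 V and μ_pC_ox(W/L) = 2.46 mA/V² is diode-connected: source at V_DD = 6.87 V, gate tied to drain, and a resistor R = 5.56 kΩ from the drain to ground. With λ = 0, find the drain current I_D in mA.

With gate tied to drain, V_SG = V_SD ≥ V_SG − |V_tp|, so the device is in saturation.
KCL at the drain: ½ k_p (V_SG − |V_tp|)² = (V_DD − V_SG)/R.
Let x = V_SG − 1.2. Then 6.84 x² + x − 5.67 = 0, giving x = 0.84 V (positive root), so V_SG = 2.04 V.
I_D = (V_DD − V_SG)/R = (6.87 − 2.04) / 5.56 = 0.869 mA.

I_D = 0.869 mA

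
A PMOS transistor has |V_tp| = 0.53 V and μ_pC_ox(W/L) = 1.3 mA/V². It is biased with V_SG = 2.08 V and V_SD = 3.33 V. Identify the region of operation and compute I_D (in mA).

V_ov = V_SG − |V_tp| = 2.08 − 0.53 = 1.55 V.
Since V_SD = 3.33 V ≥ V_ov = 1.55 V, the device is in saturation.
I_D = ½ k_p V_ov² = 0.5 × 1.3 × 1.55² = 1.56 mA.

Saturation; I_D = 1.56 mA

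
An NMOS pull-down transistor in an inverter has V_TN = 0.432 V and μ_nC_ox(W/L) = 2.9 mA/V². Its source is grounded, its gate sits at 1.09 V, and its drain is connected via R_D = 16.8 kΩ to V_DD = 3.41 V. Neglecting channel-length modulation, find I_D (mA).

I_D = 0.196 mA

V_GS = V_G = 1.09 V, so V_ov = 1.09 − 0.432 = 0.658 V.
Assume saturation: I_D = ½ k_n V_ov² = 0.5 × 2.9 × 0.658² = 0.628 mA, giving V_DS = V_DD − I_D R_D = 3.41 − 0.628 × 16.8 = -7.14 V.
But -7.14 V < V_ov = 0.658 V, so the device is actually in triode.
In triode I_D = k_n[V_ov V_DS − ½ V_DS²] and I_D = (V_DD − V_DS)/R_D. Equating: 24.4 V_DS² − 33.06 V_DS + 3.41 = 0, giving V_DS = 0.112 V (the root below V_ov).
I_D = (3.41 − 0.112) / 16.8 = 0.196 mA.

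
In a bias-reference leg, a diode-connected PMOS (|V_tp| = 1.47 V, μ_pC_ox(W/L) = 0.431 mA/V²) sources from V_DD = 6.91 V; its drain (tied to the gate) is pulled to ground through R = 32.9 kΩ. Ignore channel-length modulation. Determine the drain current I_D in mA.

I_D = 0.141 mA

With gate tied to drain, V_SG = V_SD ≥ V_SG − |V_tp|, so the device is in saturation.
KCL at the drain: ½ k_p (V_SG − |V_tp|)² = (V_DD − V_SG)/R.
Let x = V_SG − 1.47. Then 7.09 x² + x − 5.44 = 0, giving x = 0.808 V (positive root), so V_SG = 2.28 V.
I_D = (V_DD − V_SG)/R = (6.91 − 2.28) / 32.9 = 0.141 mA.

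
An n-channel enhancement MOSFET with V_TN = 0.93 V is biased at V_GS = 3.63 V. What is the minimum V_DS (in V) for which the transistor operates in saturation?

The boundary between triode and saturation is V_DS = V_GS − V_TN = V_ov.
V_ov = 3.63 − 0.93 = 2.7 V.

V_DS,sat = 2.70 V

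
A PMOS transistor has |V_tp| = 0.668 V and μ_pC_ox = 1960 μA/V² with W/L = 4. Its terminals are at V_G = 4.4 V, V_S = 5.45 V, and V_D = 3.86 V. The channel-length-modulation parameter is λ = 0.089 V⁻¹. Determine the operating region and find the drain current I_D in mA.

Saturation; I_D = 0.653 mA

V_SG = V_S − V_G = 5.45 − 4.4 = 1.05 V; V_SD = V_S − V_D = 5.45 − 3.86 = 1.59 V.
k_p = μ_pC_ox · (W/L) = 7.84 mA/V².
V_ov = V_SG − |V_tp| = 1.05 − 0.668 = 0.382 V.
Since V_SD = 1.59 V ≥ V_ov = 0.382 V, the device is in saturation.
I_D = ½ k_p V_ov² (1 + λ V_SD) = 0.5 × 7.84 × 0.382² × (1 + 0.089 × 1.59) = 0.653 mA.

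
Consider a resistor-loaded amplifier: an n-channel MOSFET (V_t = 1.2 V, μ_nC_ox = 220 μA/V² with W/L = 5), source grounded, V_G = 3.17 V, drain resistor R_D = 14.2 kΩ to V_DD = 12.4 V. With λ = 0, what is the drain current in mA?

V_GS = V_G = 3.17 V, so V_ov = 3.17 − 1.2 = 1.97 V.
k_n = μ_nC_ox · (W/L) = 1.1 mA/V².
Assume saturation: I_D = ½ k_n V_ov² = 0.5 × 1.1 × 1.97² = 2.13 mA, giving V_DS = V_DD − I_D R_D = 12.4 − 2.13 × 14.2 = -17.9 V.
But -17.9 V < V_ov = 1.97 V, so the device is actually in triode.
In triode I_D = k_n[V_ov V_DS − ½ V_DS²] and I_D = (V_DD − V_DS)/R_D. Equating: 7.81 V_DS² − 31.77 V_DS + 12.4 = 0, giving V_DS = 0.437 V (the root below V_ov).
I_D = (12.4 − 0.437) / 14.2 = 0.842 mA.

I_D = 0.842 mA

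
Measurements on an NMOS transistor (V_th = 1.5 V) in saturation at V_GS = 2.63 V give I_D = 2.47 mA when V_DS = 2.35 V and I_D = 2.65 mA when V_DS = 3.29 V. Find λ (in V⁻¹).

λ = 0.0948 V⁻¹

With V_GS fixed, I_D ∝ (1 + λ V_DS) in saturation, so I_D2/I_D1 = (1 + λ V_DS2)/(1 + λ V_DS1).
2.65/2.47 = 1.073 = (1 + 3.29 λ)/(1 + 2.35 λ).
Solving: λ (I_D1 V_DS2 − I_D2 V_DS1) = I_D2 − I_D1, so λ = (2.65 − 2.47) / (2.47 × 3.29 − 2.65 × 2.35) = 0.18 / 1.9 = 0.0948 V⁻¹.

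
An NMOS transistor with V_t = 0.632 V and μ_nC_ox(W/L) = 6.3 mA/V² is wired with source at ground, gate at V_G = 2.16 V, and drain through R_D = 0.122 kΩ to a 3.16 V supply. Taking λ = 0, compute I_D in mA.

I_D = 7.35 mA

V_GS = V_G = 2.16 V, so V_ov = 2.16 − 0.632 = 1.53 V.
Assume saturation: I_D = ½ k_n V_ov² = 0.5 × 6.3 × 1.53² = 7.35 mA, giving V_DS = V_DD − I_D R_D = 3.16 − 7.35 × 0.122 = 2.26 V.
V_DS = 2.26 V ≥ V_ov = 1.53 V, confirming saturation.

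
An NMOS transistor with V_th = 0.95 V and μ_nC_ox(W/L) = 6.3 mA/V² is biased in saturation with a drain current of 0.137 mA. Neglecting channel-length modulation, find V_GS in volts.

V_GS = 1.16 V

In saturation I_D = ½ k_n (V_GS − V_th)², so V_GS − V_th = √(2 I_D / k_n) = √(2 × 0.137 / 6.3) = 0.209 V.
V_GS = 0.95 + 0.209 = 1.16 V.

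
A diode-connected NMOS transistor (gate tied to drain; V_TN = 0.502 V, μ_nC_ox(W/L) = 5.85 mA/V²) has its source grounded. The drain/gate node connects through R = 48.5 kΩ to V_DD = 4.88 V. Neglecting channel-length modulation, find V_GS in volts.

V_GS = 0.674 V

With gate tied to drain, V_GS = V_DS ≥ V_GS − V_TN, so the device is in saturation.
KCL at the drain: ½ k_n (V_GS − V_TN)² = (V_DD − V_GS)/R.
Let x = V_GS − 0.502. Then 142 x² + x − 4.378 = 0, giving x = 0.172 V (positive root), so V_GS = 0.674 V.
I_D = (V_DD − V_GS)/R = (4.88 − 0.674) / 48.5 = 0.0867 mA.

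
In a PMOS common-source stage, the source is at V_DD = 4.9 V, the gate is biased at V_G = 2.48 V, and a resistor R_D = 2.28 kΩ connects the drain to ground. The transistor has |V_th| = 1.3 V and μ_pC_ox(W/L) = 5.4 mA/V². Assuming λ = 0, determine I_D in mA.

V_SG = V_DD − V_G = 4.9 − 2.48 = 2.42 V, so V_ov = 2.42 − 1.3 = 1.12 V.
Assume saturation: I_D = ½ k_p V_ov² = 0.5 × 5.4 × 1.12² = 3.39 mA, giving V_SD = V_DD − I_D R_D = 4.9 − 3.39 × 2.28 = -2.82 V.
But -2.82 V < V_ov = 1.12 V, so the device is actually in triode.
In triode I_D = k_p[V_ov V_SD − ½ V_SD²] and I_D = (V_DD − V_SD)/R_D. Equating: 6.16 V_SD² − 14.79 V_SD + 4.9 = 0, giving V_SD = 0.397 V (the root below V_ov).
I_D = (4.9 − 0.397) / 2.28 = 1.98 mA.

I_D = 1.98 mA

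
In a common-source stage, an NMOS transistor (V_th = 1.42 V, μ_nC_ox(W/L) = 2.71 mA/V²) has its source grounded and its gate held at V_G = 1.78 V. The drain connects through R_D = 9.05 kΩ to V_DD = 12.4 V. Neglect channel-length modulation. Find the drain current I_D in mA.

I_D = 0.176 mA

V_GS = V_G = 1.78 V, so V_ov = 1.78 − 1.42 = 0.36 V.
Assume saturation: I_D = ½ k_n V_ov² = 0.5 × 2.71 × 0.36² = 0.176 mA, giving V_DS = V_DD − I_D R_D = 12.4 − 0.176 × 9.05 = 10.8 V.
V_DS = 10.8 V ≥ V_ov = 0.36 V, confirming saturation.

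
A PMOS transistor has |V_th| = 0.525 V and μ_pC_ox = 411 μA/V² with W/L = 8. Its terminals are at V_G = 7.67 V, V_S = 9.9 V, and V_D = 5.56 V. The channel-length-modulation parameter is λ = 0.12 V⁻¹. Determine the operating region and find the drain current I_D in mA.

V_SG = V_S − V_G = 9.9 − 7.67 = 2.23 V; V_SD = V_S − V_D = 9.9 − 5.56 = 4.34 V.
k_p = μ_pC_ox · (W/L) = 3.288 mA/V².
V_ov = V_SG − |V_th| = 2.23 − 0.525 = 1.71 V.
Since V_SD = 4.34 V ≥ V_ov = 1.71 V, the device is in saturation.
I_D = ½ k_p V_ov² (1 + λ V_SD) = 0.5 × 3.288 × 1.71² × (1 + 0.12 × 4.34) = 7.27 mA.

Saturation; I_D = 7.27 mA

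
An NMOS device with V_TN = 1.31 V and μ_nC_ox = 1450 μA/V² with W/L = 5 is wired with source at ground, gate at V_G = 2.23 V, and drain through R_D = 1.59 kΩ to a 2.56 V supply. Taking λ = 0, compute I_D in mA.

I_D = 1.45 mA

V_GS = V_G = 2.23 V, so V_ov = 2.23 − 1.31 = 0.92 V.
k_n = μ_nC_ox · (W/L) = 7.25 mA/V².
Assume saturation: I_D = ½ k_n V_ov² = 0.5 × 7.25 × 0.92² = 3.07 mA, giving V_DS = V_DD − I_D R_D = 2.56 − 3.07 × 1.59 = -2.32 V.
But -2.32 V < V_ov = 0.92 V, so the device is actually in triode.
In triode I_D = k_n[V_ov V_DS − ½ V_DS²] and I_D = (V_DD − V_DS)/R_D. Equating: 5.76 V_DS² − 11.61 V_DS + 2.56 = 0, giving V_DS = 0.252 V (the root below V_ov).
I_D = (2.56 − 0.252) / 1.59 = 1.45 mA.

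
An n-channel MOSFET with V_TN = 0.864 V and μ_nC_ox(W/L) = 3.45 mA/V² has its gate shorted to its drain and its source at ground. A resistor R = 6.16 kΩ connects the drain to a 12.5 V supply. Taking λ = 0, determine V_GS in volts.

With gate tied to drain, V_GS = V_DS ≥ V_GS − V_TN, so the device is in saturation.
KCL at the drain: ½ k_n (V_GS − V_TN)² = (V_DD − V_GS)/R.
Let x = V_GS − 0.864. Then 10.6 x² + x − 11.64 = 0, giving x = 1 V (positive root), so V_GS = 1.86 V.
I_D = (V_DD − V_GS)/R = (12.5 − 1.86) / 6.16 = 1.73 mA.

V_GS = 1.86 V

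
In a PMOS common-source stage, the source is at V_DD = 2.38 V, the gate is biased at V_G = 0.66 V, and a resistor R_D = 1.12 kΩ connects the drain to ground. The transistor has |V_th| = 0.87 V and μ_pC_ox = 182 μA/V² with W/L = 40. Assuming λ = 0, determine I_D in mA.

I_D = 1.79 mA

V_SG = V_DD − V_G = 2.38 − 0.66 = 1.72 V, so V_ov = 1.72 − 0.87 = 0.85 V.
k_p = μ_pC_ox · (W/L) = 7.28 mA/V².
Assume saturation: I_D = ½ k_p V_ov² = 0.5 × 7.28 × 0.85² = 2.63 mA, giving V_SD = V_DD − I_D R_D = 2.38 − 2.63 × 1.12 = -0.565 V.
But -0.565 V < V_ov = 0.85 V, so the device is actually in triode.
In triode I_D = k_p[V_ov V_SD − ½ V_SD²] and I_D = (V_DD − V_SD)/R_D. Equating: 4.08 V_SD² − 7.931 V_SD + 2.38 = 0, giving V_SD = 0.371 V (the root below V_ov).
I_D = (2.38 − 0.371) / 1.12 = 1.79 mA.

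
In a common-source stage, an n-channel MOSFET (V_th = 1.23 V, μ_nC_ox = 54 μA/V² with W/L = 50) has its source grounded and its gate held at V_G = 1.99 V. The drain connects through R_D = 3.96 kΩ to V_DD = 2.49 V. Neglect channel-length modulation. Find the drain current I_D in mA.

V_GS = V_G = 1.99 V, so V_ov = 1.99 − 1.23 = 0.76 V.
k_n = μ_nC_ox · (W/L) = 2.7 mA/V².
Assume saturation: I_D = ½ k_n V_ov² = 0.5 × 2.7 × 0.76² = 0.78 mA, giving V_DS = V_DD − I_D R_D = 2.49 − 0.78 × 3.96 = -0.598 V.
But -0.598 V < V_ov = 0.76 V, so the device is actually in triode.
In triode I_D = k_n[V_ov V_DS − ½ V_DS²] and I_D = (V_DD − V_DS)/R_D. Equating: 5.35 V_DS² − 9.126 V_DS + 2.49 = 0, giving V_DS = 0.341 V (the root below V_ov).
I_D = (2.49 − 0.341) / 3.96 = 0.543 mA.

I_D = 0.543 mA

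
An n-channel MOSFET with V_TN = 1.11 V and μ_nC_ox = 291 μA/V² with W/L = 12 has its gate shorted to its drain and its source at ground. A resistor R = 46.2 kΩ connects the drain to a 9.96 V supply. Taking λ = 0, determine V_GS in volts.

V_GS = 1.44 V

With gate tied to drain, V_GS = V_DS ≥ V_GS − V_TN, so the device is in saturation.
k_n = μ_nC_ox · (W/L) = 3.492 mA/V².
KCL at the drain: ½ k_n (V_GS − V_TN)² = (V_DD − V_GS)/R.
Let x = V_GS − 1.11. Then 80.7 x² + x − 8.85 = 0, giving x = 0.325 V (positive root), so V_GS = 1.44 V.
I_D = (V_DD − V_GS)/R = (9.96 − 1.44) / 46.2 = 0.185 mA.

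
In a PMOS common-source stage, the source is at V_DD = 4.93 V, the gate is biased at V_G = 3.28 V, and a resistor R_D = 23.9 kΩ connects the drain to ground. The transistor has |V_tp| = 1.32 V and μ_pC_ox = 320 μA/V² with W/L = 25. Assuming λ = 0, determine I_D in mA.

I_D = 0.203 mA

V_SG = V_DD − V_G = 4.93 − 3.28 = 1.65 V, so V_ov = 1.65 − 1.32 = 0.33 V.
k_p = μ_pC_ox · (W/L) = 8 mA/V².
Assume saturation: I_D = ½ k_p V_ov² = 0.5 × 8 × 0.33² = 0.436 mA, giving V_SD = V_DD − I_D R_D = 4.93 − 0.436 × 23.9 = -5.48 V.
But -5.48 V < V_ov = 0.33 V, so the device is actually in triode.
In triode I_D = k_p[V_ov V_SD − ½ V_SD²] and I_D = (V_DD − V_SD)/R_D. Equating: 95.6 V_SD² − 64.1 V_SD + 4.93 = 0, giving V_SD = 0.0886 V (the root below V_ov).
I_D = (4.93 − 0.0886) / 23.9 = 0.203 mA.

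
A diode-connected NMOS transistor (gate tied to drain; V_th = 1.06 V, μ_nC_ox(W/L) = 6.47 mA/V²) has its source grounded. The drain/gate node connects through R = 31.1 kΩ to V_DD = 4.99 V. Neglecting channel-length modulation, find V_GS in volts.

V_GS = 1.25 V

With gate tied to drain, V_GS = V_DS ≥ V_GS − V_th, so the device is in saturation.
KCL at the drain: ½ k_n (V_GS − V_th)² = (V_DD − V_GS)/R.
Let x = V_GS − 1.06. Then 101 x² + x − 3.93 = 0, giving x = 0.193 V (positive root), so V_GS = 1.25 V.
I_D = (V_DD − V_GS)/R = (4.99 − 1.25) / 31.1 = 0.12 mA.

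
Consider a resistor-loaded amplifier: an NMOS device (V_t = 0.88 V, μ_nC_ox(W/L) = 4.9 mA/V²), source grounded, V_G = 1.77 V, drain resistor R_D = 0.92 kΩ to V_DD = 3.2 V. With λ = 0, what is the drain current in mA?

V_GS = V_G = 1.77 V, so V_ov = 1.77 − 0.88 = 0.89 V.
Assume saturation: I_D = ½ k_n V_ov² = 0.5 × 4.9 × 0.89² = 1.94 mA, giving V_DS = V_DD − I_D R_D = 3.2 − 1.94 × 0.92 = 1.41 V.
V_DS = 1.41 V ≥ V_ov = 0.89 V, confirming saturation.

I_D = 1.94 mA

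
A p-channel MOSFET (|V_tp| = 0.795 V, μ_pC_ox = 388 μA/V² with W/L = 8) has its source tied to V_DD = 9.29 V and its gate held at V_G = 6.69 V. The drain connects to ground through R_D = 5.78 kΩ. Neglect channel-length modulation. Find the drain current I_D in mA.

I_D = 1.55 mA

V_SG = V_DD − V_G = 9.29 − 6.69 = 2.6 V, so V_ov = 2.6 − 0.795 = 1.8 V.
k_p = μ_pC_ox · (W/L) = 3.104 mA/V².
Assume saturation: I_D = ½ k_p V_ov² = 0.5 × 3.104 × 1.8² = 5.06 mA, giving V_SD = V_DD − I_D R_D = 9.29 − 5.06 × 5.78 = -19.9 V.
But -19.9 V < V_ov = 1.8 V, so the device is actually in triode.
In triode I_D = k_p[V_ov V_SD − ½ V_SD²] and I_D = (V_DD − V_SD)/R_D. Equating: 8.97 V_SD² − 33.38 V_SD + 9.29 = 0, giving V_SD = 0.303 V (the root below V_ov).
I_D = (9.29 − 0.303) / 5.78 = 1.55 mA.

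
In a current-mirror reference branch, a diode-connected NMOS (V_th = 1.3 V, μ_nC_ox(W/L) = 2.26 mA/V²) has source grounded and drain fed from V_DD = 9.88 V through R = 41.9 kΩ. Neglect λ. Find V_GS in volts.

With gate tied to drain, V_GS = V_DS ≥ V_GS − V_th, so the device is in saturation.
KCL at the drain: ½ k_n (V_GS − V_th)² = (V_DD − V_GS)/R.
Let x = V_GS − 1.3. Then 47.3 x² + x − 8.58 = 0, giving x = 0.415 V (positive root), so V_GS = 1.72 V.
I_D = (V_DD − V_GS)/R = (9.88 − 1.72) / 41.9 = 0.195 mA.

V_GS = 1.72 V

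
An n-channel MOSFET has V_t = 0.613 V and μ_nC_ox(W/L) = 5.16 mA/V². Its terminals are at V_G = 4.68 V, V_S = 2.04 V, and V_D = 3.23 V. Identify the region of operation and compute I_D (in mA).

V_GS = V_G − V_S = 4.68 − 2.04 = 2.64 V; V_DS = V_D − V_S = 3.23 − 2.04 = 1.19 V.
V_ov = V_GS − V_t = 2.64 − 0.613 = 2.03 V.
Since V_DS = 1.19 V < V_ov = 2.03 V, the device is in the triode region.
I_D = k_n [V_ov · V_DS − ½ V_DS²] = 5.16 × [2.03 × 1.19 − 0.5 × 1.19²] = 8.79 mA.

Triode; I_D = 8.79 mA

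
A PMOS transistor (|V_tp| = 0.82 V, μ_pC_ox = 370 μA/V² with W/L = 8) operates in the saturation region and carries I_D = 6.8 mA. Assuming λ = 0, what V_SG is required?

V_SG = 2.96 V

k_p = μ_pC_ox · (W/L) = 2.96 mA/V².
In saturation I_D = ½ k_p (V_SG − |V_tp|)², so V_SG − |V_tp| = √(2 I_D / k_p) = √(2 × 6.8 / 2.96) = 2.14 V.
V_SG = 0.82 + 2.14 = 2.96 V.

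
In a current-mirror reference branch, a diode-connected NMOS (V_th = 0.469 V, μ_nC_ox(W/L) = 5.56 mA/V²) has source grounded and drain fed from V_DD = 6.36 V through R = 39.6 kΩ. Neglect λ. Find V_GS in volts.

With gate tied to drain, V_GS = V_DS ≥ V_GS − V_th, so the device is in saturation.
KCL at the drain: ½ k_n (V_GS − V_th)² = (V_DD − V_GS)/R.
Let x = V_GS − 0.469. Then 110 x² + x − 5.891 = 0, giving x = 0.227 V (positive root), so V_GS = 0.696 V.
I_D = (V_DD − V_GS)/R = (6.36 − 0.696) / 39.6 = 0.143 mA.

V_GS = 0.696 V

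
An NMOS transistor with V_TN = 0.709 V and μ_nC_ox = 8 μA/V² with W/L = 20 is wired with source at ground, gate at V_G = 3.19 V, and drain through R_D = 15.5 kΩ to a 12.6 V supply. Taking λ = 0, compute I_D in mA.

V_GS = V_G = 3.19 V, so V_ov = 3.19 − 0.709 = 2.48 V.
k_n = μ_nC_ox · (W/L) = 0.16 mA/V².
Assume saturation: I_D = ½ k_n V_ov² = 0.5 × 0.16 × 2.48² = 0.492 mA, giving V_DS = V_DD − I_D R_D = 12.6 − 0.492 × 15.5 = 4.97 V.
V_DS = 4.97 V ≥ V_ov = 2.48 V, confirming saturation.

I_D = 0.492 mA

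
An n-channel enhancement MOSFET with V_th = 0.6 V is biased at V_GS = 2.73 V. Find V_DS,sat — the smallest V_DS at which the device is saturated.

V_DS,sat = 2.13 V

The boundary between triode and saturation is V_DS = V_GS − V_th = V_ov.
V_ov = 2.73 − 0.6 = 2.13 V.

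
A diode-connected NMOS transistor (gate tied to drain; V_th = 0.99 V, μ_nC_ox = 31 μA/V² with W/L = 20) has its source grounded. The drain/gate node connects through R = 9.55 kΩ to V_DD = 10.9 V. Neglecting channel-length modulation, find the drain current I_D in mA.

I_D = 0.863 mA

With gate tied to drain, V_GS = V_DS ≥ V_GS − V_th, so the device is in saturation.
k_n = μ_nC_ox · (W/L) = 0.62 mA/V².
KCL at the drain: ½ k_n (V_GS − V_th)² = (V_DD − V_GS)/R.
Let x = V_GS − 0.99. Then 2.96 x² + x − 9.91 = 0, giving x = 1.67 V (positive root), so V_GS = 2.66 V.
I_D = (V_DD − V_GS)/R = (10.9 − 2.66) / 9.55 = 0.863 mA.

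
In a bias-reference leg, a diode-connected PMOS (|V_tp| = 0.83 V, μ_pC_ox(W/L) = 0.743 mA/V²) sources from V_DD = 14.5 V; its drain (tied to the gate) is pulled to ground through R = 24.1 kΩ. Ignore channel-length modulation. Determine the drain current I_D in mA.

With gate tied to drain, V_SG = V_SD ≥ V_SG − |V_tp|, so the device is in saturation.
KCL at the drain: ½ k_p (V_SG − |V_tp|)² = (V_DD − V_SG)/R.
Let x = V_SG − 0.83. Then 8.95 x² + x − 13.67 = 0, giving x = 1.18 V (positive root), so V_SG = 2.01 V.
I_D = (V_DD − V_SG)/R = (14.5 − 2.01) / 24.1 = 0.518 mA.

I_D = 0.518 mA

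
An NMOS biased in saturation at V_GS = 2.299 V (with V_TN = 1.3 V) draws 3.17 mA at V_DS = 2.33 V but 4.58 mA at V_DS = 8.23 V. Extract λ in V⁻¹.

λ = 0.0915 V⁻¹

With V_GS fixed, I_D ∝ (1 + λ V_DS) in saturation, so I_D2/I_D1 = (1 + λ V_DS2)/(1 + λ V_DS1).
4.58/3.17 = 1.445 = (1 + 8.23 λ)/(1 + 2.33 λ).
Solving: λ (I_D1 V_DS2 − I_D2 V_DS1) = I_D2 − I_D1, so λ = (4.58 − 3.17) / (3.17 × 8.23 − 4.58 × 2.33) = 1.41 / 15.4 = 0.0915 V⁻¹.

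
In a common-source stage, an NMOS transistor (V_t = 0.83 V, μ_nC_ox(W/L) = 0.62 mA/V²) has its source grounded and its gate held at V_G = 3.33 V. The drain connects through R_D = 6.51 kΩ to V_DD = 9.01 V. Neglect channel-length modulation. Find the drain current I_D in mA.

I_D = 1.23 mA

V_GS = V_G = 3.33 V, so V_ov = 3.33 − 0.83 = 2.5 V.
Assume saturation: I_D = ½ k_n V_ov² = 0.5 × 0.62 × 2.5² = 1.94 mA, giving V_DS = V_DD − I_D R_D = 9.01 − 1.94 × 6.51 = -3.6 V.
But -3.6 V < V_ov = 2.5 V, so the device is actually in triode.
In triode I_D = k_n[V_ov V_DS − ½ V_DS²] and I_D = (V_DD − V_DS)/R_D. Equating: 2.02 V_DS² − 11.09 V_DS + 9.01 = 0, giving V_DS = 0.991 V (the root below V_ov).
I_D = (9.01 − 0.991) / 6.51 = 1.23 mA.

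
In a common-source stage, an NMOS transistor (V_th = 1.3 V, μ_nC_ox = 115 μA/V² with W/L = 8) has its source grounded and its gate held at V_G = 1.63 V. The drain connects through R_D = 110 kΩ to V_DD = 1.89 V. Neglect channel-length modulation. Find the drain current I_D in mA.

V_GS = V_G = 1.63 V, so V_ov = 1.63 − 1.3 = 0.33 V.
k_n = μ_nC_ox · (W/L) = 0.92 mA/V².
Assume saturation: I_D = ½ k_n V_ov² = 0.5 × 0.92 × 0.33² = 0.0501 mA, giving V_DS = V_DD − I_D R_D = 1.89 − 0.0501 × 110 = -3.62 V.
But -3.62 V < V_ov = 0.33 V, so the device is actually in triode.
In triode I_D = k_n[V_ov V_DS − ½ V_DS²] and I_D = (V_DD − V_DS)/R_D. Equating: 50.6 V_DS² − 34.4 V_DS + 1.89 = 0, giving V_DS = 0.0603 V (the root below V_ov).
I_D = (1.89 − 0.0603) / 110 = 0.0166 mA.

I_D = 0.0166 mA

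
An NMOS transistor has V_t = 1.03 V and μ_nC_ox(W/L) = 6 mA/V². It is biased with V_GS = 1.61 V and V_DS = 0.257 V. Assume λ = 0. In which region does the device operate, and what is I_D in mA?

V_ov = V_GS − V_t = 1.61 − 1.03 = 0.58 V.
Since V_DS = 0.257 V < V_ov = 0.58 V, the device is in the triode region.
I_D = k_n [V_ov · V_DS − ½ V_DS²] = 6 × [0.58 × 0.257 − 0.5 × 0.257²] = 0.696 mA.

Triode; I_D = 0.696 mA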